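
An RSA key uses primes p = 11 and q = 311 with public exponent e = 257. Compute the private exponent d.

193

φ(n) = (p−1)(q−1) = 10·310 = 3100.
Need d with 257·d ≡ 1 (mod 3100). Apply the extended Euclidean algorithm:
3100 = 12·257 + 16
257 = 16·16 + 1
16 = 16·1 + 0
Back-substitute:
1 = 257 − 16·16
1 = −16·3100 + 193·257
So 257·193 ≡ 1 (mod 3100), hence d = 193.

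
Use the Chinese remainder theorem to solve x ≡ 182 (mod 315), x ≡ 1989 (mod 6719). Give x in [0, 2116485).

Write x = 182 + 315·k. Then 315·k ≡ 1989 − 182 ≡ 1807 (mod 6719).
Need 315⁻¹ mod 6719. Extended Euclid on (6719, 315):
6719 = 21×315 + 104
315 = 3×104 + 3
104 = 34×3 + 2
3 = 1×2 + 1
2 = 2×1 + 0
Back-substitute:
1 = 3 − 2
1 = −104 + 35·3
1 = 35·315 − 106·104
1 = −106·6719 + 2261·315
315⁻¹ ≡ 2261 (mod 6719), so k ≡ 2261·1807 ≡ 475 (mod 6719).
x = 182 + 315·475 = 149807.

149807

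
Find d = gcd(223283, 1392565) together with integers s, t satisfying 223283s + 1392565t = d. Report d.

1

Repeated division:
1392565 = 6·223283 + 52867
223283 = 4·52867 + 11815
52867 = 4·11815 + 5607
11815 = 2·5607 + 601
5607 = 9·601 + 198
601 = 3·198 + 7
198 = 28·7 + 2
7 = 3·2 + 1
2 = 2·1 + 0
gcd(223283, 1392565) = 1.
Working backward:
1 = 7 − 3·2
1 = −3·198 + 85·7
1 = 85·601 − 258·198
1 = −258·5607 + 2407·601
1 = 2407·11815 − 5072·5607
1 = −5072·52867 + 22695·11815
1 = 22695·223283 − 95852·52867
1 = −95852·1392565 + 597807·223283
So 1 = (-95852)·1392565 + (597807)·223283.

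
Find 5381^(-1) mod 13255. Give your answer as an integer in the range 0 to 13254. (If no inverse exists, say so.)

7651

Apply the Euclidean algorithm to 13255 and 5381:
13255 = 2*5381 + 2493
5381 = 2*2493 + 395
2493 = 6*395 + 123
395 = 3*123 + 26
123 = 4*26 + 19
26 = 1*19 + 7
19 = 2*7 + 5
7 = 1*5 + 2
5 = 2*2 + 1
2 = 2*1 + 0
gcd = 1, so the inverse exists. Back-substitute:
1 = 5 − 2·2
1 = −2·7 + 3·5
1 = 3·19 − 8·7
1 = −8·26 + 11·19
1 = 11·123 − 52·26
1 = −52·395 + 167·123
1 = 167·2493 − 1054·395
1 = −1054·5381 + 2275·2493
1 = 2275·13255 − 5604·5381
Thus 5381·(-5604) ≡ 1 (mod 13255); reducing, -5604 mod 13255 = 7651.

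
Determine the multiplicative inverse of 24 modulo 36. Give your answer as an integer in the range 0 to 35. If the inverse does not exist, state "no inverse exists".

Euclidean algorithm on 36, 24:
36 = 1·24 + 12
24 = 2·12 + 0
The gcd is 12, not 1, hence no inverse exists.

no inverse exists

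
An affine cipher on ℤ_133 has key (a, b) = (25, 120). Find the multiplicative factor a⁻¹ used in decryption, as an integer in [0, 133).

16

Apply the Euclidean algorithm to 133 and 25:
133 = 5*25 + 8
25 = 3*8 + 1
8 = 8*1 + 0
The gcd is 1. Working backward:
1 = 25 − 3·8
1 = −3·133 + 16·25
So 25·16 ≡ 1 (mod 133).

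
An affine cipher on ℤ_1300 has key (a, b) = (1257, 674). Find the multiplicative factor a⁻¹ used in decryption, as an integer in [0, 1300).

393

Run Euclid on (1300, 1257):
1300 = 1*1257 + 43
1257 = 29*43 + 10
43 = 4*10 + 3
10 = 3*3 + 1
3 = 3*1 + 0
The gcd is 1. Working backward:
1 = 10 − 3·3
1 = −3·43 + 13·10
1 = 13·1257 − 380·43
1 = −380·1300 + 393·1257
So 1257·393 ≡ 1 (mod 1300).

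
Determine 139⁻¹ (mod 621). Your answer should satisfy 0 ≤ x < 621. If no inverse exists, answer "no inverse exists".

gcd(621, 139) by repeated division:
621 = 4*139 + 65
139 = 2*65 + 9
65 = 7*9 + 2
9 = 4*2 + 1
2 = 2*1 + 0
Since gcd(139, 621) = 1, back-substitute to write 1 as a combination:
1 = 9 − 4·2
1 = −4·65 + 29·9
1 = 29·139 − 62·65
1 = −62·621 + 277·139
So 139·277 ≡ 1 (mod 621).

277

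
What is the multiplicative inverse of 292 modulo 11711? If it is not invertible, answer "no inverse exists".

gcd(11711, 292) by repeated division:
11711 = 40×292 + 31
292 = 9×31 + 13
31 = 2×13 + 5
13 = 2×5 + 3
5 = 1×3 + 2
3 = 1×2 + 1
2 = 2×1 + 0
Since gcd(292, 11711) = 1, back-substitute to write 1 as a combination:
1 = 3 − 2
1 = −5 + 2·3
1 = 2·13 − 5·5
1 = −5·31 + 12·13
1 = 12·292 − 113·31
1 = −113·11711 + 4532·292
So 292·4532 ≡ 1 (mod 11711).

4532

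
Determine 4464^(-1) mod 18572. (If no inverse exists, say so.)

Compute gcd(4464, 18572):
18572 = 4*4464 + 716
4464 = 6*716 + 168
716 = 4*168 + 44
168 = 3*44 + 36
44 = 1*36 + 8
36 = 4*8 + 4
8 = 2*4 + 0
gcd(4464, 18572) = 4 ≠ 1, so 4464 has no multiplicative inverse modulo 18572.

no inverse exists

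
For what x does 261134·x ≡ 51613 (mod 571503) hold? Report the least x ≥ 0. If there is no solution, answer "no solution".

First find gcd(261134, 571503):
571503 = 2×261134 + 49235
261134 = 5×49235 + 14959
49235 = 3×14959 + 4358
14959 = 3×4358 + 1885
4358 = 2×1885 + 588
1885 = 3×588 + 121
588 = 4×121 + 104
121 = 1×104 + 17
104 = 6×17 + 2
17 = 8×2 + 1
2 = 2×1 + 0
gcd = 1, so a unique solution mod 571503 exists.
Back-substitute for the Bézout coefficients:
1 = 17 − 8·2
1 = −8·104 + 49·17
1 = 49·121 − 57·104
1 = −57·588 + 277·121
1 = 277·1885 − 888·588
1 = −888·4358 + 2053·1885
1 = 2053·14959 − 7047·4358
1 = −7047·49235 + 23194·14959
1 = 23194·261134 − 123017·49235
1 = −123017·571503 + 269228·261134
So 261134·(269228) ≡ 1 (mod 571503), giving 261134⁻¹ ≡ 269228.
x ≡ 261134⁻¹·51613 ≡ 269228·51613 ≡ 140822 (mod 571503).

140822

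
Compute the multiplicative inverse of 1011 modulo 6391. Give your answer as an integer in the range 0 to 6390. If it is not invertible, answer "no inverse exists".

6214

Run Euclid on (6391, 1011):
6391 = 6*1011 + 325
1011 = 3*325 + 36
325 = 9*36 + 1
36 = 36*1 + 0
The gcd is 1. Working backward:
1 = 325 − 9·36
1 = −9·1011 + 28·325
1 = 28·6391 − 177·1011
Thus 1011·(-177) ≡ 1 (mod 6391); reducing, -177 mod 6391 = 6214.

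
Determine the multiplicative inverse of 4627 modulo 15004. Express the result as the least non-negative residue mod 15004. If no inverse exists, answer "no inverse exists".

12559

Apply the Euclidean algorithm to 15004 and 4627:
15004 = 3·4627 + 1123
4627 = 4·1123 + 135
1123 = 8·135 + 43
135 = 3·43 + 6
43 = 7·6 + 1
6 = 6·1 + 0
Since gcd(4627, 15004) = 1, back-substitute to write 1 as a combination:
1 = 43 − 7·6
1 = −7·135 + 22·43
1 = 22·1123 − 183·135
1 = −183·4627 + 754·1123
1 = 754·15004 − 2445·4627
So 4627·(-2445) ≡ 1 (mod 15004), and -2445 ≡ 12559 (mod 15004).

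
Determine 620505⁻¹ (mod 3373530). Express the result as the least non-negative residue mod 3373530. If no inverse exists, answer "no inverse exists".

no inverse exists

Euclidean algorithm on 3373530, 620505:
3373530 = 5×620505 + 271005
620505 = 2×271005 + 78495
271005 = 3×78495 + 35520
78495 = 2×35520 + 7455
35520 = 4×7455 + 5700
7455 = 1×5700 + 1755
5700 = 3×1755 + 435
1755 = 4×435 + 15
435 = 29×15 + 0
The gcd is 15, not 1, hence no inverse exists.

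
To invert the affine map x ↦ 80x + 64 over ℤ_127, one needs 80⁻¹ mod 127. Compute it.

Apply the Euclidean algorithm to 127 and 80:
127 = 1*80 + 47
80 = 1*47 + 33
47 = 1*33 + 14
33 = 2*14 + 5
14 = 2*5 + 4
5 = 1*4 + 1
4 = 4*1 + 0
The gcd is 1. Working backward:
1 = 5 − 4
1 = −14 + 3·5
1 = 3·33 − 7·14
1 = −7·47 + 10·33
1 = 10·80 − 17·47
1 = −17·127 + 27·80
So 80·27 ≡ 1 (mod 127).

27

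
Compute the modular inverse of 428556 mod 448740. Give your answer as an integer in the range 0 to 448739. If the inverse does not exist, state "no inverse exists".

Compute gcd(428556, 448740):
448740 = 1·428556 + 20184
428556 = 21·20184 + 4692
20184 = 4·4692 + 1416
4692 = 3·1416 + 444
1416 = 3·444 + 84
444 = 5·84 + 24
84 = 3·24 + 12
24 = 2·12 + 0
Since gcd = 12 > 1, 428556 is not a unit mod 448740.

no inverse exists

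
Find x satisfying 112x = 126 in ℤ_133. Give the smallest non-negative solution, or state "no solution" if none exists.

13

First find gcd(112, 133):
133 = 1·112 + 21
112 = 5·21 + 7
21 = 3·7 + 0
gcd = 7 and 7 | 126, so solutions exist. Divide through by 7: 16x ≡ 18 (mod 19).
Now find 16⁻¹ mod 19:
19 = 1×16 + 3
16 = 5×3 + 1
3 = 3×1 + 0
Back-substitute:
1 = 16 − 5·3
1 = −5·19 + 6·16
So 16⁻¹ ≡ 6 (mod 19).
Then x ≡ 6·18 ≡ 13 (mod 19); the smallest non-negative solution is x = 13.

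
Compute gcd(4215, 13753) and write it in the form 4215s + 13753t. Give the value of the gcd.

Repeated division:
13753 = 3×4215 + 1108
4215 = 3×1108 + 891
1108 = 1×891 + 217
891 = 4×217 + 23
217 = 9×23 + 10
23 = 2×10 + 3
10 = 3×3 + 1
3 = 3×1 + 0
gcd(4215, 13753) = 1.
Working backward:
1 = 10 − 3·3
1 = −3·23 + 7·10
1 = 7·217 − 66·23
1 = −66·891 + 271·217
1 = 271·1108 − 337·891
1 = −337·4215 + 1282·1108
1 = 1282·13753 − 4183·4215
So 1 = (1282)·13753 + (-4183)·4215.

1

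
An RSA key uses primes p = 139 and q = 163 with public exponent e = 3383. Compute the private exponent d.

φ(n) = (p−1)(q−1) = 138·162 = 22356.
Need d with 3383·d ≡ 1 (mod 22356). Apply the extended Euclidean algorithm:
22356 = 6×3383 + 2058
3383 = 1×2058 + 1325
2058 = 1×1325 + 733
1325 = 1×733 + 592
733 = 1×592 + 141
592 = 4×141 + 28
141 = 5×28 + 1
28 = 28×1 + 0
Back-substitute:
1 = 141 − 5·28
1 = −5·592 + 21·141
1 = 21·733 − 26·592
1 = −26·1325 + 47·733
1 = 47·2058 − 73·1325
1 = −73·3383 + 120·2058
1 = 120·22356 − 793·3383
So 3383·(-793) ≡ 1 (mod 22356), hence d ≡ -793 ≡ 21563 (mod 22356).

21563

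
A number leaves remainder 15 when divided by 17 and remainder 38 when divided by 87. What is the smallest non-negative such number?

Write x = 15 + 17·k. Then 17·k ≡ 38 − 15 ≡ 23 (mod 87).
Need 17⁻¹ mod 87. Extended Euclid on (87, 17):
87 = 5×17 + 2
17 = 8×2 + 1
2 = 2×1 + 0
Back-substitute:
1 = 17 − 8·2
1 = −8·87 + 41·17
17⁻¹ ≡ 41 (mod 87), so k ≡ 41·23 ≡ 73 (mod 87).
x = 15 + 17·73 = 1256.

1256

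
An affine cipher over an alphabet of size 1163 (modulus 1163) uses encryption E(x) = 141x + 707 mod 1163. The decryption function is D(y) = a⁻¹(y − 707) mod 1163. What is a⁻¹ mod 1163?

33

Run Euclid on (1163, 141):
1163 = 8*141 + 35
141 = 4*35 + 1
35 = 35*1 + 0
Since gcd(141, 1163) = 1, back-substitute to write 1 as a combination:
1 = 141 − 4·35
1 = −4·1163 + 33·141
So 141·33 ≡ 1 (mod 1163).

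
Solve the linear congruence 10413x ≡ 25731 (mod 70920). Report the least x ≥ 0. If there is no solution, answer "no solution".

First find gcd(10413, 70920):
70920 = 6·10413 + 8442
10413 = 1·8442 + 1971
8442 = 4·1971 + 558
1971 = 3·558 + 297
558 = 1·297 + 261
297 = 1·261 + 36
261 = 7·36 + 9
36 = 4·9 + 0
gcd = 9 and 9 | 25731, so solutions exist. Divide through by 9: 1157x ≡ 2859 (mod 7880).
Now find 1157⁻¹ mod 7880:
7880 = 6·1157 + 938
1157 = 1·938 + 219
938 = 4·219 + 62
219 = 3·62 + 33
62 = 1·33 + 29
33 = 1·29 + 4
29 = 7·4 + 1
4 = 4·1 + 0
Back-substitute:
1 = 29 − 7·4
1 = −7·33 + 8·29
1 = 8·62 − 15·33
1 = −15·219 + 53·62
1 = 53·938 − 227·219
1 = −227·1157 + 280·938
1 = 280·7880 − 1907·1157
So 1157·(-1907) ≡ 1 (mod 7880), i.e. 1157⁻¹ ≡ 5973.
Then x ≡ 5973·2859 ≡ 847 (mod 7880); the smallest non-negative solution is x = 847.

847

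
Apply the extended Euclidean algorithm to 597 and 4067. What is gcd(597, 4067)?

1

Euclidean algorithm:
4067 = 6·597 + 485
597 = 1·485 + 112
485 = 4·112 + 37
112 = 3·37 + 1
37 = 37·1 + 0
gcd(597, 4067) = 1.
Express as a combination:
1 = 112 − 3·37
1 = −3·485 + 13·112
1 = 13·597 − 16·485
1 = −16·4067 + 109·597
So 1 = (-16)·4067 + (109)·597.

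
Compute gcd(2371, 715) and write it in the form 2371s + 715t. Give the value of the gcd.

1

Repeated division:
2371 = 3*715 + 226
715 = 3*226 + 37
226 = 6*37 + 4
37 = 9*4 + 1
4 = 4*1 + 0
gcd(2371, 715) = 1.
Working backward:
1 = 37 − 9·4
1 = −9·226 + 55·37
1 = 55·715 − 174·226
1 = −174·2371 + 577·715
So 1 = (-174)·2371 + (577)·715.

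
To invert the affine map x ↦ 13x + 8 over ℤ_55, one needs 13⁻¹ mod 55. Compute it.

Extended Euclidean algorithm:
55 = 4·13 + 3
13 = 4·3 + 1
3 = 3·1 + 0
gcd = 1, so the inverse exists. Back-substitute:
1 = 13 − 4·3
1 = −4·55 + 17·13
So 13·17 ≡ 1 (mod 55).

17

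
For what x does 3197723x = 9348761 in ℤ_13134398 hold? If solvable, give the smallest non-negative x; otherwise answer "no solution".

433529

First find gcd(3197723, 13134398):
13134398 = 4×3197723 + 343506
3197723 = 9×343506 + 106169
343506 = 3×106169 + 24999
106169 = 4×24999 + 6173
24999 = 4×6173 + 307
6173 = 20×307 + 33
307 = 9×33 + 10
33 = 3×10 + 3
10 = 3×3 + 1
3 = 3×1 + 0
gcd = 1, so a unique solution mod 13134398 exists.
Back-substitute for the Bézout coefficients:
1 = 10 − 3·3
1 = −3·33 + 10·10
1 = 10·307 − 93·33
1 = −93·6173 + 1870·307
1 = 1870·24999 − 7573·6173
1 = −7573·106169 + 32162·24999
1 = 32162·343506 − 104059·106169
1 = −104059·3197723 + 968693·343506
1 = 968693·13134398 − 3978831·3197723
So 3197723·(-3978831) ≡ 1 (mod 13134398), giving 3197723⁻¹ ≡ 9155567.
x ≡ 3197723⁻¹·9348761 ≡ 9155567·9348761 ≡ 433529 (mod 13134398).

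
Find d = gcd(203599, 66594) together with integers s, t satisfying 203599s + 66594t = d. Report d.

Repeated division:
203599 = 3×66594 + 3817
66594 = 17×3817 + 1705
3817 = 2×1705 + 407
1705 = 4×407 + 77
407 = 5×77 + 22
77 = 3×22 + 11
22 = 2×11 + 0
gcd(203599, 66594) = 11.
Working backward:
11 = 77 − 3·22
11 = −3·407 + 16·77
11 = 16·1705 − 67·407
11 = −67·3817 + 150·1705
11 = 150·66594 − 2617·3817
11 = −2617·203599 + 8001·66594
So 11 = (-2617)·203599 + (8001)·66594.

11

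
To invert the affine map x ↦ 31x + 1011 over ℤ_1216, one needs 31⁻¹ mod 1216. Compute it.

Run Euclid on (1216, 31):
1216 = 39*31 + 7
31 = 4*7 + 3
7 = 2*3 + 1
3 = 3*1 + 0
The gcd is 1. Working backward:
1 = 7 − 2·3
1 = −2·31 + 9·7
1 = 9·1216 − 353·31
Hence 31⁻¹ ≡ -353 ≡ 863 (mod 1216).

863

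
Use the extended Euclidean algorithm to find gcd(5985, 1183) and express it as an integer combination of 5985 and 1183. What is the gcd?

7

Repeated division:
5985 = 5*1183 + 70
1183 = 16*70 + 63
70 = 1*63 + 7
63 = 9*7 + 0
gcd(5985, 1183) = 7.
Back-substituting:
7 = 70 − 63
7 = −1183 + 17·70
7 = 17·5985 − 86·1183
So 7 = (17)·5985 + (-86)·1183.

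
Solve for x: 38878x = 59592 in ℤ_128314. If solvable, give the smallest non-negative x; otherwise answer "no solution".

32986

First find gcd(38878, 128314):
128314 = 3*38878 + 11680
38878 = 3*11680 + 3838
11680 = 3*3838 + 166
3838 = 23*166 + 20
166 = 8*20 + 6
20 = 3*6 + 2
6 = 3*2 + 0
gcd = 2 and 2 | 59592, so solutions exist. Divide through by 2: 19439x ≡ 29796 (mod 64157).
Now find 19439⁻¹ mod 64157:
64157 = 3*19439 + 5840
19439 = 3*5840 + 1919
5840 = 3*1919 + 83
1919 = 23*83 + 10
83 = 8*10 + 3
10 = 3*3 + 1
3 = 3*1 + 0
Back-substitute:
1 = 10 − 3·3
1 = −3·83 + 25·10
1 = 25·1919 − 578·83
1 = −578·5840 + 1759·1919
1 = 1759·19439 − 5855·5840
1 = −5855·64157 + 19324·19439
So 19439⁻¹ ≡ 19324 (mod 64157).
Then x ≡ 19324·29796 ≡ 32986 (mod 64157); the smallest non-negative solution is x = 32986.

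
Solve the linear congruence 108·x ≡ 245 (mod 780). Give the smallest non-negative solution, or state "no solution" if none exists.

gcd(108, 780):
780 = 7×108 + 24
108 = 4×24 + 12
24 = 2×12 + 0
gcd = 12, but 12 ∤ 245, so the congruence has no solution.

no solution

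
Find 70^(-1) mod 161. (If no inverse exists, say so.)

no inverse exists

Compute gcd(70, 161):
161 = 2·70 + 21
70 = 3·21 + 7
21 = 3·7 + 0
Since gcd = 7 > 1, 70 is not a unit mod 161.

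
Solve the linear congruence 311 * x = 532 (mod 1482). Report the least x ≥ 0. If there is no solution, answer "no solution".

950

First find gcd(311, 1482):
1482 = 4×311 + 238
311 = 1×238 + 73
238 = 3×73 + 19
73 = 3×19 + 16
19 = 1×16 + 3
16 = 5×3 + 1
3 = 3×1 + 0
gcd = 1, so a unique solution mod 1482 exists.
Back-substitute for the Bézout coefficients:
1 = 16 − 5·3
1 = −5·19 + 6·16
1 = 6·73 − 23·19
1 = −23·238 + 75·73
1 = 75·311 − 98·238
1 = −98·1482 + 467·311
So 311·(467) ≡ 1 (mod 1482), giving 311⁻¹ ≡ 467.
x ≡ 311⁻¹·532 ≡ 467·532 ≡ 950 (mod 1482).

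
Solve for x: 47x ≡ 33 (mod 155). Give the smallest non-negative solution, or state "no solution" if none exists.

4

First find gcd(47, 155):
155 = 3*47 + 14
47 = 3*14 + 5
14 = 2*5 + 4
5 = 1*4 + 1
4 = 4*1 + 0
gcd = 1, so a unique solution mod 155 exists.
Back-substitute for the Bézout coefficients:
1 = 5 − 4
1 = −14 + 3·5
1 = 3·47 − 10·14
1 = −10·155 + 33·47
So 47·(33) ≡ 1 (mod 155), giving 47⁻¹ ≡ 33.
x ≡ 47⁻¹·33 ≡ 33·33 ≡ 4 (mod 155).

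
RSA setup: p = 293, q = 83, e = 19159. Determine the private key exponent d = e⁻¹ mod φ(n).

16383

φ(n) = (p−1)(q−1) = 292·82 = 23944.
Need d with 19159·d ≡ 1 (mod 23944). Apply the extended Euclidean algorithm:
23944 = 1×19159 + 4785
19159 = 4×4785 + 19
4785 = 251×19 + 16
19 = 1×16 + 3
16 = 5×3 + 1
3 = 3×1 + 0
Back-substitute:
1 = 16 − 5·3
1 = −5·19 + 6·16
1 = 6·4785 − 1511·19
1 = −1511·19159 + 6050·4785
1 = 6050·23944 − 7561·19159
So 19159·(-7561) ≡ 1 (mod 23944), hence d ≡ -7561 ≡ 16383 (mod 23944).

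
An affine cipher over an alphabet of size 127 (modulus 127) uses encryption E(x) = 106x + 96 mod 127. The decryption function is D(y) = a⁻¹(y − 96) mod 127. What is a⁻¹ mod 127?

6

Run Euclid on (127, 106):
127 = 1*106 + 21
106 = 5*21 + 1
21 = 21*1 + 0
Since gcd(106, 127) = 1, back-substitute to write 1 as a combination:
1 = 106 − 5·21
1 = −5·127 + 6·106
So 106·6 ≡ 1 (mod 127).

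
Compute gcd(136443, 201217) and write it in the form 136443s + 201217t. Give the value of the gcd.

1

Apply Euclid's algorithm to 201217 and 136443:
201217 = 1×136443 + 64774
136443 = 2×64774 + 6895
64774 = 9×6895 + 2719
6895 = 2×2719 + 1457
2719 = 1×1457 + 1262
1457 = 1×1262 + 195
1262 = 6×195 + 92
195 = 2×92 + 11
92 = 8×11 + 4
11 = 2×4 + 3
4 = 1×3 + 1
3 = 3×1 + 0
gcd(136443, 201217) = 1.
Express as a combination:
1 = 4 − 3
1 = −11 + 3·4
1 = 3·92 − 25·11
1 = −25·195 + 53·92
1 = 53·1262 − 343·195
1 = −343·1457 + 396·1262
1 = 396·2719 − 739·1457
1 = −739·6895 + 1874·2719
1 = 1874·64774 − 17605·6895
1 = −17605·136443 + 37084·64774
1 = 37084·201217 − 54689·136443
So 1 = (37084)·201217 + (-54689)·136443.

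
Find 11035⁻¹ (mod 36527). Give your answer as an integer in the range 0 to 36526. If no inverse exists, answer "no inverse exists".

950

gcd(36527, 11035) by repeated division:
36527 = 3·11035 + 3422
11035 = 3·3422 + 769
3422 = 4·769 + 346
769 = 2·346 + 77
346 = 4·77 + 38
77 = 2·38 + 1
38 = 38·1 + 0
The gcd is 1. Working backward:
1 = 77 − 2·38
1 = −2·346 + 9·77
1 = 9·769 − 20·346
1 = −20·3422 + 89·769
1 = 89·11035 − 287·3422
1 = −287·36527 + 950·11035
So 11035·950 ≡ 1 (mod 36527).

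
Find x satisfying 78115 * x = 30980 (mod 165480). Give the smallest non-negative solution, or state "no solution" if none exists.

First find gcd(78115, 165480):
165480 = 2×78115 + 9250
78115 = 8×9250 + 4115
9250 = 2×4115 + 1020
4115 = 4×1020 + 35
1020 = 29×35 + 5
35 = 7×5 + 0
gcd = 5 and 5 | 30980, so solutions exist. Divide through by 5: 15623x ≡ 6196 (mod 33096).
Now find 15623⁻¹ mod 33096:
33096 = 2*15623 + 1850
15623 = 8*1850 + 823
1850 = 2*823 + 204
823 = 4*204 + 7
204 = 29*7 + 1
7 = 7*1 + 0
Back-substitute:
1 = 204 − 29·7
1 = −29·823 + 117·204
1 = 117·1850 − 263·823
1 = −263·15623 + 2221·1850
1 = 2221·33096 − 4705·15623
So 15623·(-4705) ≡ 1 (mod 33096), i.e. 15623⁻¹ ≡ 28391.
Then x ≡ 28391·6196 ≡ 5396 (mod 33096); the smallest non-negative solution is x = 5396.

5396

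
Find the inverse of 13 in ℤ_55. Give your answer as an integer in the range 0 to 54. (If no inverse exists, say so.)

Apply the Euclidean algorithm to 55 and 13:
55 = 4*13 + 3
13 = 4*3 + 1
3 = 3*1 + 0
The gcd is 1. Working backward:
1 = 13 − 4·3
1 = −4·55 + 17·13
So 13·17 ≡ 1 (mod 55).

17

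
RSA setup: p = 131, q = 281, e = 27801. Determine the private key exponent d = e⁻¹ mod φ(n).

35401

φ(n) = (p−1)(q−1) = 130·280 = 36400.
Need d with 27801·d ≡ 1 (mod 36400). Apply the extended Euclidean algorithm:
36400 = 1·27801 + 8599
27801 = 3·8599 + 2004
8599 = 4·2004 + 583
2004 = 3·583 + 255
583 = 2·255 + 73
255 = 3·73 + 36
73 = 2·36 + 1
36 = 36·1 + 0
Back-substitute:
1 = 73 − 2·36
1 = −2·255 + 7·73
1 = 7·583 − 16·255
1 = −16·2004 + 55·583
1 = 55·8599 − 236·2004
1 = −236·27801 + 763·8599
1 = 763·36400 − 999·27801
So 27801·(-999) ≡ 1 (mod 36400), hence d ≡ -999 ≡ 35401 (mod 36400).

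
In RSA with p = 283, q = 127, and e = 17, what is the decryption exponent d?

16721

φ(n) = (p−1)(q−1) = 282·126 = 35532.
Need d with 17·d ≡ 1 (mod 35532). Apply the extended Euclidean algorithm:
35532 = 2090*17 + 2
17 = 8*2 + 1
2 = 2*1 + 0
Back-substitute:
1 = 17 − 8·2
1 = −8·35532 + 16721·17
So 17·16721 ≡ 1 (mod 35532), hence d = 16721.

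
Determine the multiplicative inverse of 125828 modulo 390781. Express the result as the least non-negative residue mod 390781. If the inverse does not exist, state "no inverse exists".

120758

Run Euclid on (390781, 125828):
390781 = 3·125828 + 13297
125828 = 9·13297 + 6155
13297 = 2·6155 + 987
6155 = 6·987 + 233
987 = 4·233 + 55
233 = 4·55 + 13
55 = 4·13 + 3
13 = 4·3 + 1
3 = 3·1 + 0
gcd = 1, so the inverse exists. Back-substitute:
1 = 13 − 4·3
1 = −4·55 + 17·13
1 = 17·233 − 72·55
1 = −72·987 + 305·233
1 = 305·6155 − 1902·987
1 = −1902·13297 + 4109·6155
1 = 4109·125828 − 38883·13297
1 = −38883·390781 + 120758·125828
So 125828·120758 ≡ 1 (mod 390781).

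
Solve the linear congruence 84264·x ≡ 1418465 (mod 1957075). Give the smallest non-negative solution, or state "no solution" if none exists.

First find gcd(84264, 1957075):
1957075 = 23×84264 + 19003
84264 = 4×19003 + 8252
19003 = 2×8252 + 2499
8252 = 3×2499 + 755
2499 = 3×755 + 234
755 = 3×234 + 53
234 = 4×53 + 22
53 = 2×22 + 9
22 = 2×9 + 4
9 = 2×4 + 1
4 = 4×1 + 0
gcd = 1, so a unique solution mod 1957075 exists.
Back-substitute for the Bézout coefficients:
1 = 9 − 2·4
1 = −2·22 + 5·9
1 = 5·53 − 12·22
1 = −12·234 + 53·53
1 = 53·755 − 171·234
1 = −171·2499 + 566·755
1 = 566·8252 − 1869·2499
1 = −1869·19003 + 4304·8252
1 = 4304·84264 − 19085·19003
1 = −19085·1957075 + 443259·84264
So 84264·(443259) ≡ 1 (mod 1957075), giving 84264⁻¹ ≡ 443259.
x ≡ 84264⁻¹·1418465 ≡ 443259·1418465 ≡ 1806335 (mod 1957075).

1806335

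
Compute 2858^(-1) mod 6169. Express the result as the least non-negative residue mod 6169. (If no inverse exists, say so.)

5420

Run Euclid on (6169, 2858):
6169 = 2·2858 + 453
2858 = 6·453 + 140
453 = 3·140 + 33
140 = 4·33 + 8
33 = 4·8 + 1
8 = 8·1 + 0
The gcd is 1. Working backward:
1 = 33 − 4·8
1 = −4·140 + 17·33
1 = 17·453 − 55·140
1 = −55·2858 + 347·453
1 = 347·6169 − 749·2858
Thus 2858·(-749) ≡ 1 (mod 6169); reducing, -749 mod 6169 = 5420.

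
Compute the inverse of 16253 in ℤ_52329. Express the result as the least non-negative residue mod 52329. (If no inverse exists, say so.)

Extended Euclidean algorithm:
52329 = 3×16253 + 3570
16253 = 4×3570 + 1973
3570 = 1×1973 + 1597
1973 = 1×1597 + 376
1597 = 4×376 + 93
376 = 4×93 + 4
93 = 23×4 + 1
4 = 4×1 + 0
gcd = 1, so the inverse exists. Back-substitute:
1 = 93 − 23·4
1 = −23·376 + 93·93
1 = 93·1597 − 395·376
1 = −395·1973 + 488·1597
1 = 488·3570 − 883·1973
1 = −883·16253 + 4020·3570
1 = 4020·52329 − 12943·16253
Hence 16253⁻¹ ≡ -12943 ≡ 39386 (mod 52329).

39386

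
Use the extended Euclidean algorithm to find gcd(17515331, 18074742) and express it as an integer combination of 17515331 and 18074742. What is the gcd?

1

Euclidean algorithm:
18074742 = 1*17515331 + 559411
17515331 = 31*559411 + 173590
559411 = 3*173590 + 38641
173590 = 4*38641 + 19026
38641 = 2*19026 + 589
19026 = 32*589 + 178
589 = 3*178 + 55
178 = 3*55 + 13
55 = 4*13 + 3
13 = 4*3 + 1
3 = 3*1 + 0
gcd(17515331, 18074742) = 1.
Back-substituting:
1 = 13 − 4·3
1 = −4·55 + 17·13
1 = 17·178 − 55·55
1 = −55·589 + 182·178
1 = 182·19026 − 5879·589
1 = −5879·38641 + 11940·19026
1 = 11940·173590 − 53639·38641
1 = −53639·559411 + 172857·173590
1 = 172857·17515331 − 5412206·559411
1 = −5412206·18074742 + 5585063·17515331
So 1 = (-5412206)·18074742 + (5585063)·17515331.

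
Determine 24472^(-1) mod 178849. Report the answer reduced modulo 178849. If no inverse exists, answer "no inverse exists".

142534

Apply the Euclidean algorithm to 178849 and 24472:
178849 = 7*24472 + 7545
24472 = 3*7545 + 1837
7545 = 4*1837 + 197
1837 = 9*197 + 64
197 = 3*64 + 5
64 = 12*5 + 4
5 = 1*4 + 1
4 = 4*1 + 0
gcd = 1, so the inverse exists. Back-substitute:
1 = 5 − 4
1 = −64 + 13·5
1 = 13·197 − 40·64
1 = −40·1837 + 373·197
1 = 373·7545 − 1532·1837
1 = −1532·24472 + 4969·7545
1 = 4969·178849 − 36315·24472
Hence 24472⁻¹ ≡ -36315 ≡ 142534 (mod 178849).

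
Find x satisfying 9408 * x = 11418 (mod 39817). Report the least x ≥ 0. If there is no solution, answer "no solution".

First find gcd(9408, 39817):
39817 = 4*9408 + 2185
9408 = 4*2185 + 668
2185 = 3*668 + 181
668 = 3*181 + 125
181 = 1*125 + 56
125 = 2*56 + 13
56 = 4*13 + 4
13 = 3*4 + 1
4 = 4*1 + 0
gcd = 1, so a unique solution mod 39817 exists.
Back-substitute for the Bézout coefficients:
1 = 13 − 3·4
1 = −3·56 + 13·13
1 = 13·125 − 29·56
1 = −29·181 + 42·125
1 = 42·668 − 155·181
1 = −155·2185 + 507·668
1 = 507·9408 − 2183·2185
1 = −2183·39817 + 9239·9408
So 9408·(9239) ≡ 1 (mod 39817), giving 9408⁻¹ ≡ 9239.
x ≡ 9408⁻¹·11418 ≡ 9239·11418 ≡ 15669 (mod 39817).

15669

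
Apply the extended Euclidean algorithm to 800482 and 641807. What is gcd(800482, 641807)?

Euclidean algorithm:
800482 = 1*641807 + 158675
641807 = 4*158675 + 7107
158675 = 22*7107 + 2321
7107 = 3*2321 + 144
2321 = 16*144 + 17
144 = 8*17 + 8
17 = 2*8 + 1
8 = 8*1 + 0
gcd(800482, 641807) = 1.
Express as a combination:
1 = 17 − 2·8
1 = −2·144 + 17·17
1 = 17·2321 − 274·144
1 = −274·7107 + 839·2321
1 = 839·158675 − 18732·7107
1 = −18732·641807 + 75767·158675
1 = 75767·800482 − 94499·641807
So 1 = (75767)·800482 + (-94499)·641807.

1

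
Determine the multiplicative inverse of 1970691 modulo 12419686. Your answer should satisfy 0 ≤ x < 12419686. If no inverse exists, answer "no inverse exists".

6864695

Extended Euclidean algorithm:
12419686 = 6×1970691 + 595540
1970691 = 3×595540 + 184071
595540 = 3×184071 + 43327
184071 = 4×43327 + 10763
43327 = 4×10763 + 275
10763 = 39×275 + 38
275 = 7×38 + 9
38 = 4×9 + 2
9 = 4×2 + 1
2 = 2×1 + 0
gcd = 1, so the inverse exists. Back-substitute:
1 = 9 − 4·2
1 = −4·38 + 17·9
1 = 17·275 − 123·38
1 = −123·10763 + 4814·275
1 = 4814·43327 − 19379·10763
1 = −19379·184071 + 82330·43327
1 = 82330·595540 − 266369·184071
1 = −266369·1970691 + 881437·595540
1 = 881437·12419686 − 5554991·1970691
So 1970691·(-5554991) ≡ 1 (mod 12419686), and -5554991 ≡ 6864695 (mod 12419686).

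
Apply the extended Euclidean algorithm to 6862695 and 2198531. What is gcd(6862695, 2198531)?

Apply Euclid's algorithm to 6862695 and 2198531:
6862695 = 3·2198531 + 267102
2198531 = 8·267102 + 61715
267102 = 4·61715 + 20242
61715 = 3·20242 + 989
20242 = 20·989 + 462
989 = 2·462 + 65
462 = 7·65 + 7
65 = 9·7 + 2
7 = 3·2 + 1
2 = 2·1 + 0
gcd(6862695, 2198531) = 1.
Back-substituting:
1 = 7 − 3·2
1 = −3·65 + 28·7
1 = 28·462 − 199·65
1 = −199·989 + 426·462
1 = 426·20242 − 8719·989
1 = −8719·61715 + 26583·20242
1 = 26583·267102 − 115051·61715
1 = −115051·2198531 + 946991·267102
1 = 946991·6862695 − 2956024·2198531
So 1 = (946991)·6862695 + (-2956024)·2198531.

1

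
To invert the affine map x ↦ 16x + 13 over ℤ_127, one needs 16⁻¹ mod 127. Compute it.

Extended Euclidean algorithm:
127 = 7*16 + 15
16 = 1*15 + 1
15 = 15*1 + 0
gcd = 1, so the inverse exists. Back-substitute:
1 = 16 − 15
1 = −127 + 8·16
So 16·8 ≡ 1 (mod 127).

8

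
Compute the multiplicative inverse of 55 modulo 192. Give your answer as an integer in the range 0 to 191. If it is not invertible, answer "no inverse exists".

Apply the Euclidean algorithm to 192 and 55:
192 = 3·55 + 27
55 = 2·27 + 1
27 = 27·1 + 0
gcd = 1, so the inverse exists. Back-substitute:
1 = 55 − 2·27
1 = −2·192 + 7·55
So 55·7 ≡ 1 (mod 192).

7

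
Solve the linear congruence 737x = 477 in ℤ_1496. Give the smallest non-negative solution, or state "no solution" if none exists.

no solution

gcd(737, 1496):
1496 = 2*737 + 22
737 = 33*22 + 11
22 = 2*11 + 0
gcd = 11, but 11 ∤ 477, so the congruence has no solution.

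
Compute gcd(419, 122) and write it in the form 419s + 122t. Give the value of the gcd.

1

Euclidean algorithm:
419 = 3*122 + 53
122 = 2*53 + 16
53 = 3*16 + 5
16 = 3*5 + 1
5 = 5*1 + 0
gcd(419, 122) = 1.
Working backward:
1 = 16 − 3·5
1 = −3·53 + 10·16
1 = 10·122 − 23·53
1 = −23·419 + 79·122
So 1 = (-23)·419 + (79)·122.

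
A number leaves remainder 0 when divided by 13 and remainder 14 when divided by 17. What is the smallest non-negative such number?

65

Write x = 0 + 13·k. Then 13·k ≡ 14 − 0 ≡ 14 (mod 17).
Need 13⁻¹ mod 17. Extended Euclid on (17, 13):
17 = 1*13 + 4
13 = 3*4 + 1
4 = 4*1 + 0
Back-substitute:
1 = 13 − 3·4
1 = −3·17 + 4·13
13⁻¹ ≡ 4 (mod 17), so k ≡ 4·14 ≡ 5 (mod 17).
x = 0 + 13·5 = 65.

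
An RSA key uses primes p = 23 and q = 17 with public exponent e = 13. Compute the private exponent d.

φ(n) = (p−1)(q−1) = 22·16 = 352.
Need d with 13·d ≡ 1 (mod 352). Apply the extended Euclidean algorithm:
352 = 27×13 + 1
13 = 13×1 + 0
Back-substitute:
1 = 352 − 27·13
So 13·(-27) ≡ 1 (mod 352), hence d ≡ -27 ≡ 325 (mod 352).

325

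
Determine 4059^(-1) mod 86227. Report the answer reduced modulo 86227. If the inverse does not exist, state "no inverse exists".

gcd(86227, 4059) by repeated division:
86227 = 21·4059 + 988
4059 = 4·988 + 107
988 = 9·107 + 25
107 = 4·25 + 7
25 = 3·7 + 4
7 = 1·4 + 3
4 = 1·3 + 1
3 = 3·1 + 0
gcd = 1, so the inverse exists. Back-substitute:
1 = 4 − 3
1 = −7 + 2·4
1 = 2·25 − 7·7
1 = −7·107 + 30·25
1 = 30·988 − 277·107
1 = −277·4059 + 1138·988
1 = 1138·86227 − 24175·4059
Hence 4059⁻¹ ≡ -24175 ≡ 62052 (mod 86227).

62052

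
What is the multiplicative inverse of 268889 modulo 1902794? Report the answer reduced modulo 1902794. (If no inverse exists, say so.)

Extended Euclidean algorithm:
1902794 = 7*268889 + 20571
268889 = 13*20571 + 1466
20571 = 14*1466 + 47
1466 = 31*47 + 9
47 = 5*9 + 2
9 = 4*2 + 1
2 = 2*1 + 0
The gcd is 1. Working backward:
1 = 9 − 4·2
1 = −4·47 + 21·9
1 = 21·1466 − 655·47
1 = −655·20571 + 9191·1466
1 = 9191·268889 − 120138·20571
1 = −120138·1902794 + 850157·268889
So 268889·850157 ≡ 1 (mod 1902794).

850157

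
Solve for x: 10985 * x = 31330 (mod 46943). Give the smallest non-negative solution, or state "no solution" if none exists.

1584

First find gcd(10985, 46943):
46943 = 4*10985 + 3003
10985 = 3*3003 + 1976
3003 = 1*1976 + 1027
1976 = 1*1027 + 949
1027 = 1*949 + 78
949 = 12*78 + 13
78 = 6*13 + 0
gcd = 13 and 13 | 31330, so solutions exist. Divide through by 13: 845x ≡ 2410 (mod 3611).
Now find 845⁻¹ mod 3611:
3611 = 4*845 + 231
845 = 3*231 + 152
231 = 1*152 + 79
152 = 1*79 + 73
79 = 1*73 + 6
73 = 12*6 + 1
6 = 6*1 + 0
Back-substitute:
1 = 73 − 12·6
1 = −12·79 + 13·73
1 = 13·152 − 25·79
1 = −25·231 + 38·152
1 = 38·845 − 139·231
1 = −139·3611 + 594·845
So 845⁻¹ ≡ 594 (mod 3611).
Then x ≡ 594·2410 ≡ 1584 (mod 3611); the smallest non-negative solution is x = 1584.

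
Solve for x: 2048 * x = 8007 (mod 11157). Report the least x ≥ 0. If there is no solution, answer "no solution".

10578

First find gcd(2048, 11157):
11157 = 5·2048 + 917
2048 = 2·917 + 214
917 = 4·214 + 61
214 = 3·61 + 31
61 = 1·31 + 30
31 = 1·30 + 1
30 = 30·1 + 0
gcd = 1, so a unique solution mod 11157 exists.
Back-substitute for the Bézout coefficients:
1 = 31 − 30
1 = −61 + 2·31
1 = 2·214 − 7·61
1 = −7·917 + 30·214
1 = 30·2048 − 67·917
1 = −67·11157 + 365·2048
So 2048·(365) ≡ 1 (mod 11157), giving 2048⁻¹ ≡ 365.
x ≡ 2048⁻¹·8007 ≡ 365·8007 ≡ 10578 (mod 11157).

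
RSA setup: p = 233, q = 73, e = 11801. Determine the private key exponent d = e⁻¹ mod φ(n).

φ(n) = (p−1)(q−1) = 232·72 = 16704.
Need d with 11801·d ≡ 1 (mod 16704). Apply the extended Euclidean algorithm:
16704 = 1×11801 + 4903
11801 = 2×4903 + 1995
4903 = 2×1995 + 913
1995 = 2×913 + 169
913 = 5×169 + 68
169 = 2×68 + 33
68 = 2×33 + 2
33 = 16×2 + 1
2 = 2×1 + 0
Back-substitute:
1 = 33 − 16·2
1 = −16·68 + 33·33
1 = 33·169 − 82·68
1 = −82·913 + 443·169
1 = 443·1995 − 968·913
1 = −968·4903 + 2379·1995
1 = 2379·11801 − 5726·4903
1 = −5726·16704 + 8105·11801
So 11801·8105 ≡ 1 (mod 16704), hence d = 8105.

8105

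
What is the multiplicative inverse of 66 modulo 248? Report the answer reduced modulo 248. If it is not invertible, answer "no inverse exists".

Euclidean algorithm on 248, 66:
248 = 3*66 + 50
66 = 1*50 + 16
50 = 3*16 + 2
16 = 8*2 + 0
Since gcd = 2 > 1, 66 is not a unit mod 248.

no inverse exists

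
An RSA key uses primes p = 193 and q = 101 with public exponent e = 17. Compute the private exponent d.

φ(n) = (p−1)(q−1) = 192·100 = 19200.
Need d with 17·d ≡ 1 (mod 19200). Apply the extended Euclidean algorithm:
19200 = 1129·17 + 7
17 = 2·7 + 3
7 = 2·3 + 1
3 = 3·1 + 0
Back-substitute:
1 = 7 − 2·3
1 = −2·17 + 5·7
1 = 5·19200 − 5647·17
So 17·(-5647) ≡ 1 (mod 19200), hence d ≡ -5647 ≡ 13553 (mod 19200).

13553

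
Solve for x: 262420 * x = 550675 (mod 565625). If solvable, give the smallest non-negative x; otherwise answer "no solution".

94015

First find gcd(262420, 565625):
565625 = 2×262420 + 40785
262420 = 6×40785 + 17710
40785 = 2×17710 + 5365
17710 = 3×5365 + 1615
5365 = 3×1615 + 520
1615 = 3×520 + 55
520 = 9×55 + 25
55 = 2×25 + 5
25 = 5×5 + 0
gcd = 5 and 5 | 550675, so solutions exist. Divide through by 5: 52484x ≡ 110135 (mod 113125).
Now find 52484⁻¹ mod 113125:
113125 = 2*52484 + 8157
52484 = 6*8157 + 3542
8157 = 2*3542 + 1073
3542 = 3*1073 + 323
1073 = 3*323 + 104
323 = 3*104 + 11
104 = 9*11 + 5
11 = 2*5 + 1
5 = 5*1 + 0
Back-substitute:
1 = 11 − 2·5
1 = −2·104 + 19·11
1 = 19·323 − 59·104
1 = −59·1073 + 196·323
1 = 196·3542 − 647·1073
1 = −647·8157 + 1490·3542
1 = 1490·52484 − 9587·8157
1 = −9587·113125 + 20664·52484
So 52484⁻¹ ≡ 20664 (mod 113125).
Then x ≡ 20664·110135 ≡ 94015 (mod 113125); the smallest non-negative solution is x = 94015.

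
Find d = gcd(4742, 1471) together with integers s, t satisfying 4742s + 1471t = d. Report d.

1

Apply Euclid's algorithm to 4742 and 1471:
4742 = 3×1471 + 329
1471 = 4×329 + 155
329 = 2×155 + 19
155 = 8×19 + 3
19 = 6×3 + 1
3 = 3×1 + 0
gcd(4742, 1471) = 1.
Working backward:
1 = 19 − 6·3
1 = −6·155 + 49·19
1 = 49·329 − 104·155
1 = −104·1471 + 465·329
1 = 465·4742 − 1499·1471
So 1 = (465)·4742 + (-1499)·1471.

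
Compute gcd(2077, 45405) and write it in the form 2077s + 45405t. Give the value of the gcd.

Euclidean algorithm:
45405 = 21*2077 + 1788
2077 = 1*1788 + 289
1788 = 6*289 + 54
289 = 5*54 + 19
54 = 2*19 + 16
19 = 1*16 + 3
16 = 5*3 + 1
3 = 3*1 + 0
gcd(2077, 45405) = 1.
Back-substituting:
1 = 16 − 5·3
1 = −5·19 + 6·16
1 = 6·54 − 17·19
1 = −17·289 + 91·54
1 = 91·1788 − 563·289
1 = −563·2077 + 654·1788
1 = 654·45405 − 14297·2077
So 1 = (654)·45405 + (-14297)·2077.

1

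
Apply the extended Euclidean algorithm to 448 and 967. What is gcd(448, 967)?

Euclidean algorithm:
967 = 2*448 + 71
448 = 6*71 + 22
71 = 3*22 + 5
22 = 4*5 + 2
5 = 2*2 + 1
2 = 2*1 + 0
gcd(448, 967) = 1.
Working backward:
1 = 5 − 2·2
1 = −2·22 + 9·5
1 = 9·71 − 29·22
1 = −29·448 + 183·71
1 = 183·967 − 395·448
So 1 = (183)·967 + (-395)·448.

1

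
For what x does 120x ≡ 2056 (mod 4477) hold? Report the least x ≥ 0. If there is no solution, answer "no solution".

First find gcd(120, 4477):
4477 = 37×120 + 37
120 = 3×37 + 9
37 = 4×9 + 1
9 = 9×1 + 0
gcd = 1, so a unique solution mod 4477 exists.
Back-substitute for the Bézout coefficients:
1 = 37 − 4·9
1 = −4·120 + 13·37
1 = 13·4477 − 485·120
So 120·(-485) ≡ 1 (mod 4477), giving 120⁻¹ ≡ 3992.
x ≡ 120⁻¹·2056 ≡ 3992·2056 ≡ 1211 (mod 4477).

1211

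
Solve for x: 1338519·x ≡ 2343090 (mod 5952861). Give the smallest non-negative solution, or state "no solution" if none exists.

First find gcd(1338519, 5952861):
5952861 = 4·1338519 + 598785
1338519 = 2·598785 + 140949
598785 = 4·140949 + 34989
140949 = 4·34989 + 993
34989 = 35·993 + 234
993 = 4·234 + 57
234 = 4·57 + 6
57 = 9·6 + 3
6 = 2·3 + 0
gcd = 3 and 3 | 2343090, so solutions exist. Divide through by 3: 446173x ≡ 781030 (mod 1984287).
Now find 446173⁻¹ mod 1984287:
1984287 = 4·446173 + 199595
446173 = 2·199595 + 46983
199595 = 4·46983 + 11663
46983 = 4·11663 + 331
11663 = 35·331 + 78
331 = 4·78 + 19
78 = 4·19 + 2
19 = 9·2 + 1
2 = 2·1 + 0
Back-substitute:
1 = 19 − 9·2
1 = −9·78 + 37·19
1 = 37·331 − 157·78
1 = −157·11663 + 5532·331
1 = 5532·46983 − 22285·11663
1 = −22285·199595 + 94672·46983
1 = 94672·446173 − 211629·199595
1 = −211629·1984287 + 941188·446173
So 446173⁻¹ ≡ 941188 (mod 1984287).
Then x ≡ 941188·781030 ≡ 1070194 (mod 1984287); the smallest non-negative solution is x = 1070194.

1070194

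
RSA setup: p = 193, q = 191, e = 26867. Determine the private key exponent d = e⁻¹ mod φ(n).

27323

φ(n) = (p−1)(q−1) = 192·190 = 36480.
Need d with 26867·d ≡ 1 (mod 36480). Apply the extended Euclidean algorithm:
36480 = 1×26867 + 9613
26867 = 2×9613 + 7641
9613 = 1×7641 + 1972
7641 = 3×1972 + 1725
1972 = 1×1725 + 247
1725 = 6×247 + 243
247 = 1×243 + 4
243 = 60×4 + 3
4 = 1×3 + 1
3 = 3×1 + 0
Back-substitute:
1 = 4 − 3
1 = −243 + 61·4
1 = 61·247 − 62·243
1 = −62·1725 + 433·247
1 = 433·1972 − 495·1725
1 = −495·7641 + 1918·1972
1 = 1918·9613 − 2413·7641
1 = −2413·26867 + 6744·9613
1 = 6744·36480 − 9157·26867
So 26867·(-9157) ≡ 1 (mod 36480), hence d ≡ -9157 ≡ 27323 (mod 36480).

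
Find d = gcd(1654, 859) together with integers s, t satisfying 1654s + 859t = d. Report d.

Repeated division:
1654 = 1·859 + 795
859 = 1·795 + 64
795 = 12·64 + 27
64 = 2·27 + 10
27 = 2·10 + 7
10 = 1·7 + 3
7 = 2·3 + 1
3 = 3·1 + 0
gcd(1654, 859) = 1.
Back-substituting:
1 = 7 − 2·3
1 = −2·10 + 3·7
1 = 3·27 − 8·10
1 = −8·64 + 19·27
1 = 19·795 − 236·64
1 = −236·859 + 255·795
1 = 255·1654 − 491·859
So 1 = (255)·1654 + (-491)·859.

1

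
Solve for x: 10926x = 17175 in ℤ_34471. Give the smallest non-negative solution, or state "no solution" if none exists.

8908

First find gcd(10926, 34471):
34471 = 3*10926 + 1693
10926 = 6*1693 + 768
1693 = 2*768 + 157
768 = 4*157 + 140
157 = 1*140 + 17
140 = 8*17 + 4
17 = 4*4 + 1
4 = 4*1 + 0
gcd = 1, so a unique solution mod 34471 exists.
Back-substitute for the Bézout coefficients:
1 = 17 − 4·4
1 = −4·140 + 33·17
1 = 33·157 − 37·140
1 = −37·768 + 181·157
1 = 181·1693 − 399·768
1 = −399·10926 + 2575·1693
1 = 2575·34471 − 8124·10926
So 10926·(-8124) ≡ 1 (mod 34471), giving 10926⁻¹ ≡ 26347.
x ≡ 10926⁻¹·17175 ≡ 26347·17175 ≡ 8908 (mod 34471).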